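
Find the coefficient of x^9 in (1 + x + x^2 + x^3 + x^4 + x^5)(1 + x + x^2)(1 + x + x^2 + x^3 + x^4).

6

(1 + x + x^2 + x^3 + x^4 + x^5) has coefficients 1,1,1,1,1,1 for degrees 0…5.
(1 + x + x^2) has coefficients 1,1,1,0,0,0,0,0,0,0 for degrees 0…9.
Finally multiplying by (1 + x + x^2 + x^3 + x^4), the product of all factors after the first has coefficients 1,2,3,3,3,2,1,0,0,0 for degrees 0…9.
[x^9] = 1·0 + 1·0 + 1·0 + 1·1 + 1·2 + 1·3 = 6.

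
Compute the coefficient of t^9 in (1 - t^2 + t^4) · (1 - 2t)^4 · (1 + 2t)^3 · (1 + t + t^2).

136

(1 - t^2 + t^4) has coefficients 1,0,-1,0,1 for degrees 0…4.
(1 - 2t)^4 has coefficients 1,-8,24,-32,16,0,0,0,0,0 for degrees 0…9.
Multiplying by (1 + 2t)^3 gives running coefficients 1,-2,-12,24,48,-96,-64,128,0,0 for degrees 0…9.
Finally multiplying by (1 + t + t^2), the product of all factors after the first has coefficients 1,-1,-13,10,60,-24,-112,-32,64,128 for degrees 0…9.
[t^9] = 1·128 − 1·(-32) + 1·(-24) = 136.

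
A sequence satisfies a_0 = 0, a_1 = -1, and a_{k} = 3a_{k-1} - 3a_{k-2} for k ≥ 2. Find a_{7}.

27

The ordinary generating function has denominator 1 - 3t + 3t^2.
Iterating the recurrence: a_0,…,a_{7} = 0, -1, -3, -6, -9, -9, 0, 27.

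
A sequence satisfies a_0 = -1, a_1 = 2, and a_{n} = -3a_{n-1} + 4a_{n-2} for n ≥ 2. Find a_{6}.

-2458

The ordinary generating function has denominator 1 + 3y - 4y^2.
Iterating the recurrence: a_0,…,a_{6} = -1, 2, -10, 38, -154, 614, -2458.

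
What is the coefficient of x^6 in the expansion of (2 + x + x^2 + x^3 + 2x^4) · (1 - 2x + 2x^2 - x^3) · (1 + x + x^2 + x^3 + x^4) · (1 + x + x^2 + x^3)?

(2 + x + x^2 + x^3 + 2x^4) has coefficients 2,1,1,1,2 for degrees 0…4.
(1 - 2x + 2x^2 - x^3) has coefficients 1,-2,2,-1,0,0,0 for degrees 0…6.
Multiplying by (1 + x + x^2 + x^3 + x^4) gives running coefficients 1,-1,1,0,0,-1,1 for degrees 0…6.
Finally multiplying by (1 + x + x^2 + x^3), the product of all factors after the first has coefficients 1,0,1,1,0,0,0 for degrees 0…6.
[x^6] = 2·0 + 1·0 + 1·0 + 1·1 + 2·1 = 3.

3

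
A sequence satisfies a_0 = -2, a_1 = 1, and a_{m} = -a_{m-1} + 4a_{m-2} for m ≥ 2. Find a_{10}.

The ordinary generating function has denominator 1 + t - 4t^2.
Iterating the recurrence: a_0,…,a_{10} = -2, 1, -9, 13, -49, 101, -297, 701, -1889, 4693, -12249.

-12249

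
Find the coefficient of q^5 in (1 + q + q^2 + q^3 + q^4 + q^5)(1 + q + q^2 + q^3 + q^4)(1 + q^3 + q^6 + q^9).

(1 + q + q^2 + q^3 + q^4 + q^5) has coefficients 1,1,1,1,1,1 for degrees 0…5.
(1 + q + q^2 + q^3 + q^4) has coefficients 1,1,1,1,1,0 for degrees 0…5.
Finally multiplying by (1 + q^3 + q^6 + q^9), the product of all factors after the first has coefficients 1,1,1,2,2,1 for degrees 0…5.
[q^5] = 1·1 + 1·2 + 1·2 + 1·1 + 1·1 + 1·1 = 8.

8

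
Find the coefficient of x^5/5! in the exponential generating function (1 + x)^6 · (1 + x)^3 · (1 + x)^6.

360360

The EGF product rule gives c_5 = Σ_{k_1+k_2+k_3=5} C(5; k_1,k_2,k_3) · ∏ g_i(k_i), where (1+x)^6 gives the falling factorial (6)_k; (1+x)^3 gives the falling factorial (3)_k; (1+x)^6 gives the falling factorial (6)_k.
g_1(k) for k = 0…5: 1, 6, 30, 120, 360, 720.
g_2(k) for k = 0…5: 1, 3, 6, 6, 0, 0.
g_3(k) for k = 0…5: 1, 6, 30, 120, 360, 720.
First combine the last two factors: h(k) = Σ_j C(k,j)·g_2(j)·g_3(k−j) for k = 0…5: 1, 9, 72, 504, 3024, 15120.
c_5 = Σ_k C(5,k)·g_1(k)·h(5−k) = 1·1·15120 + 5·6·3024 + 10·30·504 + 10·120·72 + 5·360·9 + 1·720·1 = 15120 + 90720 + 151200 + 86400 + 16200 + 720 = 360360.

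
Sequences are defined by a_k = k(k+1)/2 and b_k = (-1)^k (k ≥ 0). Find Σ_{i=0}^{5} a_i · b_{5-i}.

9

The convolution is the t^5 coefficient of A(t)B(t).
Σ = 0·(-1) + 1·1 + 3·(-1) + 6·1 + 10·(-1) + 15·1 = 9.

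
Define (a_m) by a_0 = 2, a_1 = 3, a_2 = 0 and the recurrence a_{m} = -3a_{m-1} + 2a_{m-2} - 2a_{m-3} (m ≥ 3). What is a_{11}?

101420

The ordinary generating function has denominator 1 + 3x - 2x^2 + 2x^3.
Iterating the recurrence: a_0,…,a_{11} = 2, 3, 0, 2, -12, 40, -148, 548, -2020, 7452, -27492, 101420.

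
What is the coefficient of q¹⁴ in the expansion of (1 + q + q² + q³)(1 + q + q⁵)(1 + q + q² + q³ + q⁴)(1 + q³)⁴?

(1 + q + q² + q³) has coefficients 1,1,1,1 for degrees 0…3.
(1 + q + q⁵) has coefficients 1,1,0,0,0,1,0,0,0,0,0,0,0,0,0 for degrees 0…14.
Multiplying by (1 + q + q² + q³ + q⁴) gives running coefficients 1,2,2,2,2,2,1,1,1,1,0,0,0,0,0 for degrees 0…14.
Finally multiplying by (1 + q³)⁴, the product of all factors after the first has coefficients 1,2,2,6,10,10,15,21,21,21,24,24,19,16,16 for degrees 0…14.
[q¹⁴] = 1·16 + 1·16 + 1·19 + 1·24 = 75.

75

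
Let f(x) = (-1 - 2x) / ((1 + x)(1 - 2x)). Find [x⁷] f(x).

The denominator gives the recurrence a_n = a_(n−1) + 2a_(n−2) for n ≥ 3; the numerator fixes a_0 = -1, a_1 = -3, a_2 = -5.
Iterating: -1, -3, -5, -11, -21, -43, -85, -171, so a_7 = -171.

-171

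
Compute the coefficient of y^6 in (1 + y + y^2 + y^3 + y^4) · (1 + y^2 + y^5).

(1 + y + y^2 + y^3 + y^4) has coefficients 1,1,1,1,1 for degrees 0…4.
(1 + y^2 + y^5) has coefficients 1,0,1,0,0,1,0 for degrees 0…6.
[y^6] = 1·0 + 1·1 + 1·0 + 1·0 + 1·1 = 2.

2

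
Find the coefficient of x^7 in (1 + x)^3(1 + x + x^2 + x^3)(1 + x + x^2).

5

(1 + x)^3 has coefficients 1,3,3,1 for degrees 0…3.
(1 + x + x^2 + x^3) has coefficients 1,1,1,1,0,0,0,0 for degrees 0…7.
Finally multiplying by (1 + x + x^2), the product of all factors after the first has coefficients 1,2,3,3,2,1,0,0 for degrees 0…7.
[x^7] = 1·0 + 3·0 + 3·1 + 1·2 = 5.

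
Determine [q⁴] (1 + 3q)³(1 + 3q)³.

(1 + 3q)³ has coefficients 1,9,27,27 for degrees 0…3.
(1 + 3q)³ has coefficients 1,9,27,27,0 for degrees 0…4.
[q⁴] = 1·0 + 9·27 + 27·27 + 27·9 = 1215.

1215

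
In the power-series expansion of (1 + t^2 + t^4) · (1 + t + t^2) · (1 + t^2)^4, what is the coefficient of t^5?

(1 + t^2 + t^4) has coefficients 1,0,1,0,1 for degrees 0…4.
(1 + t + t^2) has coefficients 1,1,1,0,0,0 for degrees 0…5.
Finally multiplying by (1 + t^2)^4, the product of all factors after the first has coefficients 1,1,5,4,10,6 for degrees 0…5.
[t^5] = 1·6 + 1·4 + 1·1 = 11.

11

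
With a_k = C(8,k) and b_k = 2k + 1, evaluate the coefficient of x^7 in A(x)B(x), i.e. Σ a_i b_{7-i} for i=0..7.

1793

The convolution is the x^7 coefficient of A(x)B(x).
Σ = 1·15 + 8·13 + 28·11 + 56·9 + 70·7 + 56·5 + 28·3 + 8·1 = 1793.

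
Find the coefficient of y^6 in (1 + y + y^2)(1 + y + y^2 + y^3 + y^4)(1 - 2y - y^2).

-6

(1 + y + y^2) has coefficients 1,1,1 for degrees 0…2.
(1 + y + y^2 + y^3 + y^4) has coefficients 1,1,1,1,1,0,0 for degrees 0…6.
Finally multiplying by (1 - 2y - y^2), the product of all factors after the first has coefficients 1,-1,-2,-2,-2,-3,-1 for degrees 0…6.
[y^6] = 1·(-1) + 1·(-3) + 1·(-2) = -6.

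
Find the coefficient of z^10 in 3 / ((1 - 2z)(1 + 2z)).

3072

The denominator gives the recurrence a_n = 4a_(n−2) for n ≥ 2; the numerator fixes a_0 = 3, a_1 = 0.
Iterating: 3, 0, 12, 0, 48, 0, 192, 0, 768, 0, 3072, so a_10 = 3072.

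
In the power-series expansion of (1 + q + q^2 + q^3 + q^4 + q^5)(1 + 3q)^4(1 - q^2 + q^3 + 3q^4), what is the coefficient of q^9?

(1 + q + q^2 + q^3 + q^4 + q^5) has coefficients 1,1,1,1,1,1 for degrees 0…5.
(1 + 3q)^4 has coefficients 1,12,54,108,81,0,0,0,0,0 for degrees 0…9.
Finally multiplying by (1 - q^2 + q^3 + 3q^4), the product of all factors after the first has coefficients 1,12,53,97,42,-18,189,405,243,0 for degrees 0…9.
[q^9] = 1·0 + 1·243 + 1·405 + 1·189 + 1·(-18) + 1·42 = 861.

861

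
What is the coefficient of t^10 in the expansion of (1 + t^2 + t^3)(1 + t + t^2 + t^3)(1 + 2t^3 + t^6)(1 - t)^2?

(1 + t^2 + t^3) has coefficients 1,0,1,1 for degrees 0…3.
(1 + t + t^2 + t^3) has coefficients 1,1,1,1,0,0,0,0,0,0,0 for degrees 0…10.
Multiplying by (1 + 2t^3 + t^6) gives running coefficients 1,1,1,3,2,2,3,1,1,1,0 for degrees 0…10.
Finally multiplying by (1 - t)^2, the product of all factors after the first has coefficients 1,-1,0,2,-3,1,1,-3,2,0,-1 for degrees 0…10.
[t^10] = 1·(-1) + 1·2 + 1·(-3) = -2.

-2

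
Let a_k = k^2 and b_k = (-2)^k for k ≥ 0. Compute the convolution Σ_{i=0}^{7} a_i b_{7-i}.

29

This is [x^7] in the product of the two ordinary generating functions.
Σ = 0·(-128) + 1·64 + 4·(-32) + 9·16 + 16·(-8) + 25·4 + 36·(-2) + 49·1 = 29.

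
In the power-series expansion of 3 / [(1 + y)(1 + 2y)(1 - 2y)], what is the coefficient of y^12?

The denominator gives the recurrence a_n = −a_(n−1) + 4a_(n−2) + 4a_(n−3) for n ≥ 3; the numerator fixes a_0 = 3, a_1 = -3, a_2 = 15.
Iterating: 3, -3, 15, -15, 63, -63, 255, -255, 1023, -1023, 4095, -4095, 16383, so a_12 = 16383.

16383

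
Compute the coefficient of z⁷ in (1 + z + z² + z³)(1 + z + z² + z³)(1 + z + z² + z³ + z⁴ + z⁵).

13

(1 + z + z² + z³) has coefficients 1,1,1,1 for degrees 0…3.
(1 + z + z² + z³) has coefficients 1,1,1,1,0,0,0,0 for degrees 0…7.
Finally multiplying by (1 + z + z² + z³ + z⁴ + z⁵), the product of all factors after the first has coefficients 1,2,3,4,4,4,3,2 for degrees 0…7.
[z⁷] = 1·2 + 1·3 + 1·4 + 1·4 = 13.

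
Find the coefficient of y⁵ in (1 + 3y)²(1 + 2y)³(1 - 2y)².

-16

(1 + 3y)² has coefficients 1,6,9 for degrees 0…2.
(1 + 2y)³ has coefficients 1,6,12,8,0,0 for degrees 0…5.
Finally multiplying by (1 - 2y)², the product of all factors after the first has coefficients 1,2,-8,-16,16,32 for degrees 0…5.
[y⁵] = 1·32 + 6·16 + 9·(-16) = -16.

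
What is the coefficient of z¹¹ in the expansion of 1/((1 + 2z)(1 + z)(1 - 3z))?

Partial fractions give a closed form: a_n = (4/5)·(-2)^n + (-1/4)·(-1)^n + (9/20)·3^n.
At n = 11: a_11 = 78078.

78078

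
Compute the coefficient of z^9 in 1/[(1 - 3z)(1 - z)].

Partial fractions give a closed form: a_n = (3/2)·3^n + (-1/2)·1^n.
At n = 9: a_9 = 29524.

29524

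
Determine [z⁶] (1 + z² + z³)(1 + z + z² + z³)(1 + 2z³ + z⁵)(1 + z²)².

(1 + z² + z³) has coefficients 1,0,1,1 for degrees 0…3.
(1 + z + z² + z³) has coefficients 1,1,1,1,0,0,0 for degrees 0…6.
Multiplying by (1 + 2z³ + z⁵) gives running coefficients 1,1,1,3,2,3,3 for degrees 0…6.
Finally multiplying by (1 + z²)², the product of all factors after the first has coefficients 1,1,3,5,5,10,8 for degrees 0…6.
[z⁶] = 1·8 + 1·5 + 1·5 = 18.

18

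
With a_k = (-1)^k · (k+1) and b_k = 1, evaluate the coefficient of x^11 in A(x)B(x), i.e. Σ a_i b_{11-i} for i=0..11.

-6

Write out a_i and b_{11-i} for i = 0,…,11 and sum the products.
Σ = 1·1 − 2·1 + 3·1 − 4·1 + 5·1 − 6·1 + 7·1 − 8·1 + 9·1 − 10·1 + 11·1 − 12·1 = -6.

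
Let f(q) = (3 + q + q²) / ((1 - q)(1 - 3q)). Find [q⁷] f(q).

11297

The denominator gives the recurrence a_n = 4a_(n−1) − 3a_(n−2) for n ≥ 3; the numerator fixes a_0 = 3, a_1 = 13, a_2 = 44.
Iterating: 3, 13, 44, 137, 416, 1253, 3764, 11297, so a_7 = 11297.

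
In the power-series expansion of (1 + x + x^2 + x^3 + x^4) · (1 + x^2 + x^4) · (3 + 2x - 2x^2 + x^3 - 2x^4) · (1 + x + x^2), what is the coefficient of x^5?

(1 + x + x^2 + x^3 + x^4) has coefficients 1,1,1,1,1 for degrees 0…4.
(1 + x^2 + x^4) has coefficients 1,0,1,0,1,0 for degrees 0…5.
Multiplying by (3 + 2x - 2x^2 + x^3 - 2x^4) gives running coefficients 3,2,1,3,-1,3 for degrees 0…5.
Finally multiplying by (1 + x + x^2), the product of all factors after the first has coefficients 3,5,6,6,3,5 for degrees 0…5.
[x^5] = 1·5 + 1·3 + 1·6 + 1·6 + 1·5 = 25.

25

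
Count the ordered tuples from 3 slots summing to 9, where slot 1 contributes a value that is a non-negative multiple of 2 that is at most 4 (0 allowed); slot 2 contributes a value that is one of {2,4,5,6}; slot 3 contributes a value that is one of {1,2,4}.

The generating function for the choices is (1 + q^2 + q^4)·(q^2 + q^4 + q^5 + q^6)·(q + q^2 + q^4); the count is [q^9].
(1 + q^2 + q^4) has coefficients 1,0,1,0,1 for degrees 0…4.
(q^2 + q^4 + q^5 + q^6) has coefficients 0,0,1,0,1,1,1,0,0,0 for degrees 0…9.
Finally multiplying by (q + q^2 + q^4), the product of all factors after the first has coefficients 0,0,0,1,1,1,3,2,2,1 for degrees 0…9.
[q^9] = 1·1 + 1·2 + 1·1 = 4.

4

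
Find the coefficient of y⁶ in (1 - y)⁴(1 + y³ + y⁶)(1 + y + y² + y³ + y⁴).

(1 - y)⁴ has coefficients 1,-4,6,-4,1 for degrees 0…4.
(1 + y³ + y⁶) has coefficients 1,0,0,1,0,0,1 for degrees 0…6.
Finally multiplying by (1 + y + y² + y³ + y⁴), the product of all factors after the first has coefficients 1,1,1,2,2,1,2 for degrees 0…6.
[y⁶] = 1·2 − 4·1 + 6·2 − 4·2 + 1·1 = 3.

3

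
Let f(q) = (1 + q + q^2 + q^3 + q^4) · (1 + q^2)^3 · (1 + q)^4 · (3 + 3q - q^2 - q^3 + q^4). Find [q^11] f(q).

(1 + q + q^2 + q^3 + q^4) has coefficients 1,1,1,1,1 for degrees 0…4.
(1 + q^2)^3 has coefficients 1,0,3,0,3,0,1,0,0,0,0,0 for degrees 0…11.
Multiplying by (1 + q)^4 gives running coefficients 1,4,9,16,22,24,22,16,9,4,1,0 for degrees 0…11.
Finally multiplying by (3 + 3q - q^2 - q^3 + q^4), the product of all factors after the first has coefficients 3,15,38,70,102,117,109,84,51,25,12,6 for degrees 0…11.
[q^11] = 1·6 + 1·12 + 1·25 + 1·51 + 1·84 = 178.

178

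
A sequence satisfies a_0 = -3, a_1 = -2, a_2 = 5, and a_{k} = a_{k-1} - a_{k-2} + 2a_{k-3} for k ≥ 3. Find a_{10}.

The ordinary generating function has denominator 1 - q + q^2 - 2q^3.
Iterating the recurrence: a_0,…,a_{10} = -3, -2, 5, 1, -8, 1, 11, -6, -15, 13, 16.

16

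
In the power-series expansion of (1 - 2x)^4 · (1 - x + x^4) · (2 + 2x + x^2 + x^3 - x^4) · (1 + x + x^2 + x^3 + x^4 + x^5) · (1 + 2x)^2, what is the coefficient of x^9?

(1 - 2x)^4 has coefficients 1,-8,24,-32,16 for degrees 0…4.
(1 - x + x^4) has coefficients 1,-1,0,0,1,0,0,0,0,0 for degrees 0…9.
Multiplying by (2 + 2x + x^2 + x^3 - x^4) gives running coefficients 2,0,-1,0,0,3,1,1,-1,0 for degrees 0…9.
Multiplying by (1 + x + x^2 + x^3 + x^4 + x^5) gives running coefficients 2,2,1,1,1,4,3,4,4,4 for degrees 0…9.
Finally multiplying by (1 + 2x)^2, the product of all factors after the first has coefficients 2,10,17,13,9,12,23,32,32,36 for degrees 0…9.
[x^9] = 1·36 − 8·32 + 24·32 − 32·23 + 16·12 = 4.

4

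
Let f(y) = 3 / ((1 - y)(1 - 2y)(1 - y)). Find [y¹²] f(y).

The denominator gives the recurrence a_n = 4a_(n−1) − 5a_(n−2) + 2a_(n−3) for n ≥ 3; the numerator fixes a_0 = 3, a_1 = 12, a_2 = 33.
Iterating: 3, 12, 33, 78, 171, 360, 741, 1506, 3039, 6108, 12249, 24534, 49107, so a_12 = 49107.

49107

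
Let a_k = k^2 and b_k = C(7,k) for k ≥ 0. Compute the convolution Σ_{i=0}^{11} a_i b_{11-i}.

7424

The convolution is the t^11 coefficient of A(t)B(t).
Σ = 0·0 + 1·0 + 4·0 + 9·0 + 16·1 + 25·7 + 36·21 + 49·35 + 64·35 + 81·21 + 100·7 + 121·1 = 7424.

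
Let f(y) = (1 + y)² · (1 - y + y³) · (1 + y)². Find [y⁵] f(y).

(1 + y)² has coefficients 1,2,1 for degrees 0…2.
(1 - y + y³) has coefficients 1,-1,0,1,0,0 for degrees 0…5.
Finally multiplying by (1 + y)², the product of all factors after the first has coefficients 1,1,-1,0,2,1 for degrees 0…5.
[y⁵] = 1·1 + 2·2 + 1·0 = 5.

5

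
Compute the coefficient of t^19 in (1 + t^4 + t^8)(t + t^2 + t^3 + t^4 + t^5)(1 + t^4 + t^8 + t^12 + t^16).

3

(1 + t^4 + t^8) has coefficients 1,0,0,0,1,0,0,0,1 for degrees 0…8.
(t + t^2 + t^3 + t^4 + t^5) has coefficients 0,1,1,1,1,1,0,0,0,0,0,0,0,0,0,0,0,0,0,0 for degrees 0…19.
Finally multiplying by (1 + t^4 + t^8 + t^12 + t^16), the product of all factors after the first has coefficients 0,1,1,1,1,2,1,1,1,2,1,1,1,2,1,1,1,2,1,1 for degrees 0…19.
[t^19] = 1·1 + 1·1 + 1·1 = 3.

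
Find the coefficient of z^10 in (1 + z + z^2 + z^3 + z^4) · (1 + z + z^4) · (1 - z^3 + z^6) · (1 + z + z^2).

4

(1 + z + z^2 + z^3 + z^4) has coefficients 1,1,1,1,1 for degrees 0…4.
(1 + z + z^4) has coefficients 1,1,0,0,1,0,0,0,0,0,0 for degrees 0…10.
Multiplying by (1 - z^3 + z^6) gives running coefficients 1,1,0,-1,0,0,1,0,0,0,1 for degrees 0…10.
Finally multiplying by (1 + z + z^2), the product of all factors after the first has coefficients 1,2,2,0,-1,-1,1,1,1,0,1 for degrees 0…10.
[z^10] = 1·1 + 1·0 + 1·1 + 1·1 + 1·1 = 4.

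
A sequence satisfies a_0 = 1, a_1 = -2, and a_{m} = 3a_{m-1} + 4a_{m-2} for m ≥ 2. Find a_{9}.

-52430

The ordinary generating function has denominator 1 - 3y - 4y^2.
Iterating the recurrence: a_0,…,a_{9} = 1, -2, -2, -14, -50, -206, -818, -3278, -13106, -52430.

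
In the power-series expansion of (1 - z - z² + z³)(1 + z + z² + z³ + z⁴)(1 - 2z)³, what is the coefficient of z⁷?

-11

(1 - z - z² + z³) has coefficients 1,-1,-1,1 for degrees 0…3.
(1 + z + z² + z³ + z⁴) has coefficients 1,1,1,1,1,0,0,0 for degrees 0…7.
Finally multiplying by (1 - 2z)³, the product of all factors after the first has coefficients 1,-5,7,-1,-1,-2,4,-8 for degrees 0…7.
[z⁷] = 1·(-8) − 1·4 − 1·(-2) + 1·(-1) = -11.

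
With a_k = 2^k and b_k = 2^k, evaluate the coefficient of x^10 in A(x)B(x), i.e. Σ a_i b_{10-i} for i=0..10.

Write out a_i and b_{10-i} for i = 0,…,10 and sum the products.
Σ = 1·1024 + 2·512 + 4·256 + 8·128 + 16·64 + 32·32 + 64·16 + 128·8 + 256·4 + 512·2 + 1024·1 = 11264.

11264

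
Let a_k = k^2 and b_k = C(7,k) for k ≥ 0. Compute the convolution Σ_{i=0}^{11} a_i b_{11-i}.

This is [x^11] in the product of the two ordinary generating functions.
Σ = 0·0 + 1·0 + 4·0 + 9·0 + 16·1 + 25·7 + 36·21 + 49·35 + 64·35 + 81·21 + 100·7 + 121·1 = 7424.

7424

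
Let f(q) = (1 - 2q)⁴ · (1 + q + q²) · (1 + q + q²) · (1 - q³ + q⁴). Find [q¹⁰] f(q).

8

(1 - 2q)⁴ has coefficients 1,-8,24,-32,16 for degrees 0…4.
(1 + q + q²) has coefficients 1,1,1,0,0,0,0,0,0,0,0 for degrees 0…10.
Multiplying by (1 + q + q²) gives running coefficients 1,2,3,2,1,0,0,0,0,0,0 for degrees 0…10.
Finally multiplying by (1 - q³ + q⁴), the product of all factors after the first has coefficients 1,2,3,1,0,-1,1,1,1,0,0 for degrees 0…10.
[q¹⁰] = 1·0 − 8·0 + 24·1 − 32·1 + 16·1 = 8.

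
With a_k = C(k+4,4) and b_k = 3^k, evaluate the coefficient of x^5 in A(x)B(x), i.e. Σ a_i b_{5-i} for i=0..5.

This is [x^5] in the product of the two ordinary generating functions.
Σ = 1·243 + 5·81 + 15·27 + 35·9 + 70·3 + 126·1 = 1704.

1704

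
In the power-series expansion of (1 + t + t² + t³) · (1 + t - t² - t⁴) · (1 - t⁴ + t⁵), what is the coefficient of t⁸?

2

(1 + t + t² + t³) has coefficients 1,1,1,1 for degrees 0…3.
(1 + t - t² - t⁴) has coefficients 1,1,-1,0,-1,0,0,0,0 for degrees 0…8.
Finally multiplying by (1 - t⁴ + t⁵), the product of all factors after the first has coefficients 1,1,-1,0,-2,0,2,-1,1 for degrees 0…8.
[t⁸] = 1·1 + 1·(-1) + 1·2 + 1·0 = 2.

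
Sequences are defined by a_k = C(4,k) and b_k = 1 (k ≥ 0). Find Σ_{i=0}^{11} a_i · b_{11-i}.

16

This is [x^11] in the product of the two ordinary generating functions.
Σ = 1·1 + 4·1 + 6·1 + 4·1 + 1·1 + 0·1 + 0·1 + 0·1 + 0·1 + 0·1 + 0·1 + 0·1 = 16.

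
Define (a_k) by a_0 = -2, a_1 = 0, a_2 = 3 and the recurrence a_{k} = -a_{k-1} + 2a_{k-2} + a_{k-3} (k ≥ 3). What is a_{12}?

The ordinary generating function has denominator 1 + t - 2t^2 - t^3.
Iterating the recurrence: a_0,…,a_{12} = -2, 0, 3, -5, 11, -18, 35, -60, 112, -197, 361, -643, 1168.

1168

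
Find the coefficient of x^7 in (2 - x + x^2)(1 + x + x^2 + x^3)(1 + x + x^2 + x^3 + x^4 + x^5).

(2 - x + x^2) has coefficients 2,-1,1 for degrees 0…2.
(1 + x + x^2 + x^3) has coefficients 1,1,1,1,0,0,0,0 for degrees 0…7.
Finally multiplying by (1 + x + x^2 + x^3 + x^4 + x^5), the product of all factors after the first has coefficients 1,2,3,4,4,4,3,2 for degrees 0…7.
[x^7] = 2·2 − 1·3 + 1·4 = 5.

5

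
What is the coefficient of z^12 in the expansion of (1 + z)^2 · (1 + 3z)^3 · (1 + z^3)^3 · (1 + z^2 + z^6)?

(1 + z)^2 has coefficients 1,2,1 for degrees 0…2.
(1 + 3z)^3 has coefficients 1,9,27,27,0,0,0,0,0,0,0,0,0 for degrees 0…12.
Multiplying by (1 + z^3)^3 gives running coefficients 1,9,27,30,27,81,84,27,81,82,9,27,27 for degrees 0…12.
Finally multiplying by (1 + z^2 + z^6), the product of all factors after the first has coefficients 1,9,28,39,54,111,112,117,192,139,117,190,120 for degrees 0…12.
[z^12] = 1·120 + 2·190 + 1·117 = 617.

617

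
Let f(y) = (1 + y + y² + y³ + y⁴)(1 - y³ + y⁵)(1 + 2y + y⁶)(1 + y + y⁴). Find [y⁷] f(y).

4

(1 + y + y² + y³ + y⁴) has coefficients 1,1,1,1,1 for degrees 0…4.
(1 - y³ + y⁵) has coefficients 1,0,0,-1,0,1,0,0 for degrees 0…7.
Multiplying by (1 + 2y + y⁶) gives running coefficients 1,2,0,-1,-2,1,3,0 for degrees 0…7.
Finally multiplying by (1 + y + y⁴), the product of all factors after the first has coefficients 1,3,2,-1,-2,1,4,2 for degrees 0…7.
[y⁷] = 1·2 + 1·4 + 1·1 + 1·(-2) + 1·(-1) = 4.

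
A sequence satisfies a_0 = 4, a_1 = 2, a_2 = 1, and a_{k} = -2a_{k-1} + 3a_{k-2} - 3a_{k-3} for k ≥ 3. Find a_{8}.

The ordinary generating function has denominator 1 + 2y - 3y^2 + 3y^3.
Iterating the recurrence: a_0,…,a_{8} = 4, 2, 1, -8, 13, -53, 169, -536, 1738.

1738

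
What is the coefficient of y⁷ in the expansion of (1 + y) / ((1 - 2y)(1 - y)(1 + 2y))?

170

The denominator gives the recurrence a_n = a_(n−1) + 4a_(n−2) − 4a_(n−3) for n ≥ 3; the numerator fixes a_0 = 1, a_1 = 2, a_2 = 6.
Iterating: 1, 2, 6, 10, 26, 42, 106, 170, so a_7 = 170.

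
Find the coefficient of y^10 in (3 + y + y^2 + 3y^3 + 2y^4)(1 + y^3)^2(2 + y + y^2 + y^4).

(3 + y + y^2 + 3y^3 + 2y^4) has coefficients 3,1,1,3,2 for degrees 0…4.
(1 + y^3)^2 has coefficients 1,0,0,2,0,0,1,0,0,0,0 for degrees 0…10.
Finally multiplying by (2 + y + y^2 + y^4), the product of all factors after the first has coefficients 2,1,1,4,3,2,2,3,1,0,1 for degrees 0…10.
[y^10] = 3·1 + 1·0 + 1·1 + 3·3 + 2·2 = 17.

17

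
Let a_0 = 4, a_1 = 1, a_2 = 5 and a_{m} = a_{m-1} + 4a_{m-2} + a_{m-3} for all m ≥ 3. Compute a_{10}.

11875

The ordinary generating function has denominator 1 - q - 4q^2 - q^3.
Iterating the recurrence: a_0,…,a_{10} = 4, 1, 5, 13, 34, 91, 240, 638, 1689, 4481, 11875.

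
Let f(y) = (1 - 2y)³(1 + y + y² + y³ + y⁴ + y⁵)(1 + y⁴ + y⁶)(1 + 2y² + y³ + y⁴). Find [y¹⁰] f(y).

-3

(1 - 2y)³ has coefficients 1,-6,12,-8 for degrees 0…3.
(1 + y + y² + y³ + y⁴ + y⁵) has coefficients 1,1,1,1,1,1,0,0,0,0,0 for degrees 0…10.
Multiplying by (1 + y⁴ + y⁶) gives running coefficients 1,1,1,1,2,2,2,2,2,2,1 for degrees 0…10.
Finally multiplying by (1 + 2y² + y³ + y⁴), the product of all factors after the first has coefficients 1,1,3,4,6,6,8,9,10,10,9 for degrees 0…10.
[y¹⁰] = 1·9 − 6·10 + 12·10 − 8·9 = -3.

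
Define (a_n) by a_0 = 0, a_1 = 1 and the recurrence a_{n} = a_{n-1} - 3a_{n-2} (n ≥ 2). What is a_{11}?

253

The ordinary generating function has denominator 1 - q + 3q^2.
Iterating the recurrence: a_0,…,a_{11} = 0, 1, 1, -2, -5, 1, 16, 13, -35, -74, 31, 253.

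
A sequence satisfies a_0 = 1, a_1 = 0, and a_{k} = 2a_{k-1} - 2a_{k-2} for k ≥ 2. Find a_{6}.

8

The ordinary generating function has denominator 1 - 2q + 2q^2.
Iterating the recurrence: a_0,…,a_{6} = 1, 0, -2, -4, -4, 0, 8.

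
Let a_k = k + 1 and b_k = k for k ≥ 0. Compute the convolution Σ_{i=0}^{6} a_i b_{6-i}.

56

This is [x^6] in the product of the two ordinary generating functions.
Σ = 1·6 + 2·5 + 3·4 + 4·3 + 5·2 + 6·1 + 7·0 = 56.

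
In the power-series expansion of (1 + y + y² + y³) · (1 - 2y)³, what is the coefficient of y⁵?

4

(1 + y + y² + y³) has coefficients 1,1,1,1 for degrees 0…3.
(1 - 2y)³ has coefficients 1,-6,12,-8,0,0 for degrees 0…5.
[y⁵] = 1·0 + 1·0 + 1·(-8) + 1·12 = 4.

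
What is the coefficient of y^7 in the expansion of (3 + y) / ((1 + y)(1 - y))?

Partial fractions give a closed form: a_n = (1)·(-1)^n + (2)·1^n.
At n = 7: a_7 = 1.

1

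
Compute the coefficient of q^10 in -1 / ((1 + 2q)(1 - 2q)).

The denominator gives the recurrence a_n = 4a_(n−2) for n ≥ 2; the numerator fixes a_0 = -1, a_1 = 0.
Iterating: -1, 0, -4, 0, -16, 0, -64, 0, -256, 0, -1024, so a_10 = -1024.

-1024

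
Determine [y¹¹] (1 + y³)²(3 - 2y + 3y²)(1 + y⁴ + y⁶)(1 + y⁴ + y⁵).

(1 + y³)² has coefficients 1,0,0,2,0,0,1 for degrees 0…6.
(3 - 2y + 3y²) has coefficients 3,-2,3,0,0,0,0,0,0,0,0,0 for degrees 0…11.
Multiplying by (1 + y⁴ + y⁶) gives running coefficients 3,-2,3,0,3,-2,6,-2,3,0,0,0 for degrees 0…11.
Finally multiplying by (1 + y⁴ + y⁵), the product of all factors after the first has coefficients 3,-2,3,0,6,-1,7,1,6,1,4,4 for degrees 0…11.
[y¹¹] = 1·4 + 2·6 + 1·(-1) = 15.

15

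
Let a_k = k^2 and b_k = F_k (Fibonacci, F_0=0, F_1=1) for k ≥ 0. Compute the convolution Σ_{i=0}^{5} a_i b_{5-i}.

36

Write out a_i and b_{5-i} for i = 0,…,5 and sum the products.
Σ = 0·5 + 1·3 + 4·2 + 9·1 + 16·1 + 25·0 = 36.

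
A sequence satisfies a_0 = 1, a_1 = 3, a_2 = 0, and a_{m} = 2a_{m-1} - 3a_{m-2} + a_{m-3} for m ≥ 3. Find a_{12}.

The ordinary generating function has denominator 1 - 2y + 3y^2 - y^3.
Iterating the recurrence: a_0,…,a_{12} = 1, 3, 0, -8, -13, -2, 27, 47, 11, -92, -170, -53, 312.

312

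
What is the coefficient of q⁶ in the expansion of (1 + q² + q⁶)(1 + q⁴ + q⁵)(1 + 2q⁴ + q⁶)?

(1 + q² + q⁶) has coefficients 1,0,1,0,0,0,1 for degrees 0…6.
(1 + q⁴ + q⁵) has coefficients 1,0,0,0,1,1,0 for degrees 0…6.
Finally multiplying by (1 + 2q⁴ + q⁶), the product of all factors after the first has coefficients 1,0,0,0,3,1,1 for degrees 0…6.
[q⁶] = 1·1 + 1·3 + 1·1 = 5.

5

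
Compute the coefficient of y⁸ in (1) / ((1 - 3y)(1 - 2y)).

19171

The denominator gives the recurrence a_n = 5a_(n−1) − 6a_(n−2) for n ≥ 3; the numerator fixes a_0 = 1, a_1 = 5, a_2 = 19.
Iterating: 1, 5, 19, 65, 211, 665, 2059, 6305, 19171, so a_8 = 19171.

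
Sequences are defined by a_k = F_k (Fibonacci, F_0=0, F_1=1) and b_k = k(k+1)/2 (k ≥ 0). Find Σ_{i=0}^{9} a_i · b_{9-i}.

309

Write out a_i and b_{9-i} for i = 0,…,9 and sum the products.
Σ = 0·45 + 1·36 + 1·28 + 2·21 + 3·15 + 5·10 + 8·6 + 13·3 + 21·1 + 34·0 = 309.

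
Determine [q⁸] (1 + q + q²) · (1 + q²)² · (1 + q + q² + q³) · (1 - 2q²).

(1 + q + q²) has coefficients 1,1,1 for degrees 0…2.
(1 + q²)² has coefficients 1,0,2,0,1,0,0,0,0 for degrees 0…8.
Multiplying by (1 + q + q² + q³) gives running coefficients 1,1,3,3,3,3,1,1,0 for degrees 0…8.
Finally multiplying by (1 - 2q²), the product of all factors after the first has coefficients 1,1,1,1,-3,-3,-5,-5,-2 for degrees 0…8.
[q⁸] = 1·(-2) + 1·(-5) + 1·(-5) = -12.

-12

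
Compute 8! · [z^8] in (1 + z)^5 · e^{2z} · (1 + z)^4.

21241984

The EGF product rule gives c_8 = Σ_{k_1+k_2+k_3=8} C(8; k_1,k_2,k_3) · ∏ g_i(k_i), where (1+z)^5 gives the falling factorial (5)_k; e^{2z} gives (2)^k; (1+z)^4 gives the falling factorial (4)_k.
g_1(k) for k = 0…8: 1, 5, 20, 60, 120, 120, 0, 0, 0.
g_2(k) for k = 0…8: 1, 2, 4, 8, 16, 32, 64, 128, 256.
g_3(k) for k = 0…8: 1, 4, 12, 24, 24, 0, 0, 0, 0.
First combine the last two factors: h(k) = Σ_j C(k,j)·g_2(j)·g_3(k−j) for k = 0…8: 1, 6, 32, 152, 648, 2512, 8992, 30144, 95744.
c_8 = Σ_k C(8,k)·g_1(k)·h(8−k) = 1·1·95744 + 8·5·30144 + 28·20·8992 + 56·60·2512 + 70·120·648 + 56·120·152 = 95744 + 1205760 + 5035520 + 8440320 + 5443200 + 1021440 = 21241984.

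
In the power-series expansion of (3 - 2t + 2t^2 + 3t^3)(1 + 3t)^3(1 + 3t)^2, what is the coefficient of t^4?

(3 - 2t + 2t^2 + 3t^3) has coefficients 3,-2,2,3 for degrees 0…3.
(1 + 3t)^3 has coefficients 1,9,27,27,0 for degrees 0…4.
Finally multiplying by (1 + 3t)^2, the product of all factors after the first has coefficients 1,15,90,270,405 for degrees 0…4.
[t^4] = 3·405 − 2·270 + 2·90 + 3·15 = 900.

900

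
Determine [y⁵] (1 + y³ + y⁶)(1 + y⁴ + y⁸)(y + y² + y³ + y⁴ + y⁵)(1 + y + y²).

6

(1 + y³ + y⁶) has coefficients 1,0,0,1,0,0 for degrees 0…5.
(1 + y⁴ + y⁸) has coefficients 1,0,0,0,1,0 for degrees 0…5.
Multiplying by (y + y² + y³ + y⁴ + y⁵) gives running coefficients 0,1,1,1,1,2 for degrees 0…5.
Finally multiplying by (1 + y + y²), the product of all factors after the first has coefficients 0,1,2,3,3,4 for degrees 0…5.
[y⁵] = 1·4 + 1·2 = 6.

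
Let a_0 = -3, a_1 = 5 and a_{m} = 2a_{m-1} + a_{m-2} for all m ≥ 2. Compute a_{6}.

263

The ordinary generating function has denominator 1 - 2y - y^2.
Iterating the recurrence: a_0,…,a_{6} = -3, 5, 7, 19, 45, 109, 263.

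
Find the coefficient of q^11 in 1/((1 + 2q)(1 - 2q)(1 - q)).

1365

Partial fractions give a closed form: a_n = (1/3)·(-2)^n + (1)·2^n + (-1/3)·1^n.
At n = 11: a_11 = 1365.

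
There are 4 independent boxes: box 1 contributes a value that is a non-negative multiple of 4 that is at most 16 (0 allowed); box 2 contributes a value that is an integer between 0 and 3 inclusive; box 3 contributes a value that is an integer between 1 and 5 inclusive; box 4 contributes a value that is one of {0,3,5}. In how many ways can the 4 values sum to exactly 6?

The generating function for the choices is (1 + t^4 + t^8 + t^12 + t^16)·(1 + t + t^2 + t^3)·(t + t^2 + t^3 + t^4 + t^5)·(1 + t^3 + t^5); the count is [t^6].
(1 + t^4 + t^8 + t^12 + t^16) has coefficients 1,0,0,0,1,0,0 for degrees 0…6.
(1 + t + t^2 + t^3) has coefficients 1,1,1,1,0,0,0 for degrees 0…6.
Multiplying by (t + t^2 + t^3 + t^4 + t^5) gives running coefficients 0,1,2,3,4,4,3 for degrees 0…6.
Finally multiplying by (1 + t^3 + t^5), the product of all factors after the first has coefficients 0,1,2,3,5,6,7 for degrees 0…6.
[t^6] = 1·7 + 1·2 = 9.

9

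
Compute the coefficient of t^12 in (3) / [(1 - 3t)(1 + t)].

1195743

Partial fractions give a closed form: a_n = (9/4)·3^n + (3/4)·(-1)^n.
At n = 12: a_12 = 1195743.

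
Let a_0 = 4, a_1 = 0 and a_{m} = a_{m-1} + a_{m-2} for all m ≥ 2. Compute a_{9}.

The ordinary generating function has denominator 1 - z - z^2.
Iterating the recurrence: a_0,…,a_{9} = 4, 0, 4, 4, 8, 12, 20, 32, 52, 84.

84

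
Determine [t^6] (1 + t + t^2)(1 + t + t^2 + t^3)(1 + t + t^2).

3

(1 + t + t^2) has coefficients 1,1,1 for degrees 0…2.
(1 + t + t^2 + t^3) has coefficients 1,1,1,1,0,0,0 for degrees 0…6.
Finally multiplying by (1 + t + t^2), the product of all factors after the first has coefficients 1,2,3,3,2,1,0 for degrees 0…6.
[t^6] = 1·0 + 1·1 + 1·2 = 3.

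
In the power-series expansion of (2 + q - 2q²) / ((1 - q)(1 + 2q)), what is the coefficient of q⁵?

The denominator gives the recurrence a_n = −a_(n−1) + 2a_(n−2) for n ≥ 3; the numerator fixes a_0 = 2, a_1 = -1, a_2 = 3.
Iterating: 2, -1, 3, -5, 11, -21, so a_5 = -21.

-21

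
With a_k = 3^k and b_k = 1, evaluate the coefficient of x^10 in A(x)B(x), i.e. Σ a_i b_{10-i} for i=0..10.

88573

This is [x^10] in the product of the two ordinary generating functions.
Σ = 1·1 + 3·1 + 9·1 + 27·1 + 81·1 + 243·1 + 729·1 + 2187·1 + 6561·1 + 19683·1 + 59049·1 = 88573.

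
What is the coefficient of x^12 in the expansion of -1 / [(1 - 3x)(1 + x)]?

-398581

Partial fractions give a closed form: a_n = (-3/4)·3^n + (-1/4)·(-1)^n.
At n = 12: a_12 = -398581.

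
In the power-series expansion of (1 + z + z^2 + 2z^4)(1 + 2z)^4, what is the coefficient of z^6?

64

(1 + z + z^2 + 2z^4) has coefficients 1,1,1,0,2 for degrees 0…4.
(1 + 2z)^4 has coefficients 1,8,24,32,16,0,0 for degrees 0…6.
[z^6] = 1·0 + 1·0 + 1·16 + 2·24 = 64.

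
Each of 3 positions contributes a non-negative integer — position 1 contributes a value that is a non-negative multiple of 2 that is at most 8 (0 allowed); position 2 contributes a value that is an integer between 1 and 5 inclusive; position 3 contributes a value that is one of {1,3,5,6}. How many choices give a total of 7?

6

The generating function for the choices is (1 + x^2 + x^4 + x^6 + x^8)·(x + x^2 + x^3 + x^4 + x^5)·(x + x^3 + x^5 + x^6); the count is [x^7].
(1 + x^2 + x^4 + x^6 + x^8) has coefficients 1,0,1,0,1,0,1,0 for degrees 0…7.
(x + x^2 + x^3 + x^4 + x^5) has coefficients 0,1,1,1,1,1,0,0 for degrees 0…7.
Finally multiplying by (x + x^3 + x^5 + x^6), the product of all factors after the first has coefficients 0,0,1,1,2,2,3,3 for degrees 0…7.
[x^7] = 1·3 + 1·2 + 1·1 + 1·0 = 6.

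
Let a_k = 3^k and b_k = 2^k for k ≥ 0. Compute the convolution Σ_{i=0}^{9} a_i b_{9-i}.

58025

This is [x^9] in the product of the two ordinary generating functions.
Σ = 1·512 + 3·256 + 9·128 + 27·64 + 81·32 + 243·16 + 729·8 + 2187·4 + 6561·2 + 19683·1 = 58025.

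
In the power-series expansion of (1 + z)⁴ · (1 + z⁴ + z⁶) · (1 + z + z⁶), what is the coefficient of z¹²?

(1 + z)⁴ has coefficients 1,4,6,4,1 for degrees 0…4.
(1 + z⁴ + z⁶) has coefficients 1,0,0,0,1,0,1,0,0,0,0,0,0 for degrees 0…12.
Finally multiplying by (1 + z + z⁶), the product of all factors after the first has coefficients 1,1,0,0,1,1,2,1,0,0,1,0,1 for degrees 0…12.
[z¹²] = 1·1 + 4·0 + 6·1 + 4·0 + 1·0 = 7.

7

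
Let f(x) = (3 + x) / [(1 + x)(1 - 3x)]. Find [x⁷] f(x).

Partial fractions give a closed form: a_n = (1/2)·(-1)^n + (5/2)·3^n.
At n = 7: a_7 = 5467.

5467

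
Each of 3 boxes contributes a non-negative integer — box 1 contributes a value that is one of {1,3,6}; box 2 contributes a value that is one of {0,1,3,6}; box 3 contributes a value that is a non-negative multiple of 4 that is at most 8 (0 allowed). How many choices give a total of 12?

3

The generating function for the choices is (t + t^3 + t^6)·(1 + t + t^3 + t^6)·(1 + t^4 + t^8); the count is [t^12].
(t + t^3 + t^6) has coefficients 0,1,0,1,0,0,1 for degrees 0…6.
(1 + t + t^3 + t^6) has coefficients 1,1,0,1,0,0,1,0,0,0,0,0,0 for degrees 0…12.
Finally multiplying by (1 + t^4 + t^8), the product of all factors after the first has coefficients 1,1,0,1,1,1,1,1,1,1,1,1,0 for degrees 0…12.
[t^12] = 1·1 + 1·1 + 1·1 = 3.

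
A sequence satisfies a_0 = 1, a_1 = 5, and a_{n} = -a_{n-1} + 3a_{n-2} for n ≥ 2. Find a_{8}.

The ordinary generating function has denominator 1 + z - 3z^2.
Iterating the recurrence: a_0,…,a_{8} = 1, 5, -2, 17, -23, 74, -143, 365, -794.

-794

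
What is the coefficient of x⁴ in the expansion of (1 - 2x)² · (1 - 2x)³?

80

(1 - 2x)² has coefficients 1,-4,4 for degrees 0…2.
(1 - 2x)³ has coefficients 1,-6,12,-8,0 for degrees 0…4.
[x⁴] = 1·0 − 4·(-8) + 4·12 = 80.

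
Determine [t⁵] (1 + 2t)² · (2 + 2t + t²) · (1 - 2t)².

(1 + 2t)² has coefficients 1,4,4 for degrees 0…2.
(2 + 2t + t²) has coefficients 2,2,1,0,0,0 for degrees 0…5.
Finally multiplying by (1 - 2t)², the product of all factors after the first has coefficients 2,-6,1,4,4,0 for degrees 0…5.
[t⁵] = 1·0 + 4·4 + 4·4 = 32.

32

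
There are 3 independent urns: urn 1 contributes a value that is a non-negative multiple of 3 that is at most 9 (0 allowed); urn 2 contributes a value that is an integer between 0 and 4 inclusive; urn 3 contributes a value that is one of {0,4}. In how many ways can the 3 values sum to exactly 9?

The generating function for the choices is (1 + z^3 + z^6 + z^9)·(1 + z + z^2 + z^3 + z^4)·(1 + z^4); the count is [z^9].
(1 + z^3 + z^6 + z^9) has coefficients 1,0,0,1,0,0,1,0,0,1 for degrees 0…9.
(1 + z + z^2 + z^3 + z^4) has coefficients 1,1,1,1,1,0,0,0,0,0 for degrees 0…9.
Finally multiplying by (1 + z^4), the product of all factors after the first has coefficients 1,1,1,1,2,1,1,1,1,0 for degrees 0…9.
[z^9] = 1·0 + 1·1 + 1·1 + 1·1 = 3.

3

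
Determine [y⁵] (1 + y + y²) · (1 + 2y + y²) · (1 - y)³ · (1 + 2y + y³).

(1 + y + y²) has coefficients 1,1,1 for degrees 0…2.
(1 + 2y + y²) has coefficients 1,2,1,0,0,0 for degrees 0…5.
Multiplying by (1 - y)³ gives running coefficients 1,-1,-2,2,1,-1 for degrees 0…5.
Finally multiplying by (1 + 2y + y³), the product of all factors after the first has coefficients 1,1,-4,-1,4,-1 for degrees 0…5.
[y⁵] = 1·(-1) + 1·4 + 1·(-1) = 2.

2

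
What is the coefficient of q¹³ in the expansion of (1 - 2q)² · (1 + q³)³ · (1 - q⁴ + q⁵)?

11

(1 - 2q)² has coefficients 1,-4,4 for degrees 0…2.
(1 + q³)³ has coefficients 1,0,0,3,0,0,3,0,0,1,0,0,0,0 for degrees 0…13.
Finally multiplying by (1 - q⁴ + q⁵), the product of all factors after the first has coefficients 1,0,0,3,-1,1,3,-3,3,1,-3,3,0,-1 for degrees 0…13.
[q¹³] = 1·(-1) − 4·0 + 4·3 = 11.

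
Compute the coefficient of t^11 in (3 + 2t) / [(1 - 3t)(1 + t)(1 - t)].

730730

The denominator gives the recurrence a_n = 3a_(n−1) + a_(n−2) − 3a_(n−3) for n ≥ 3; the numerator fixes a_0 = 3, a_1 = 11, a_2 = 36.
Iterating: 3, 11, 36, 110, 333, 1001, 3006, 9020, 27063, 81191, 243576, 730730, so a_11 = 730730.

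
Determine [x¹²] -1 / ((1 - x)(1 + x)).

The denominator gives the recurrence a_n = a_(n−2) for n ≥ 2; the numerator fixes a_0 = -1, a_1 = 0.
Iterating: -1, 0, -1, 0, -1, 0, -1, 0, -1, 0, -1, 0, -1, so a_12 = -1.

-1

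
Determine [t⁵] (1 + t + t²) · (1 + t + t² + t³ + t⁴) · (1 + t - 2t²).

(1 + t + t²) has coefficients 1,1,1 for degrees 0…2.
(1 + t + t² + t³ + t⁴) has coefficients 1,1,1,1,1,0 for degrees 0…5.
Finally multiplying by (1 + t - 2t²), the product of all factors after the first has coefficients 1,2,0,0,0,-1 for degrees 0…5.
[t⁵] = 1·(-1) + 1·0 + 1·0 = -1.

-1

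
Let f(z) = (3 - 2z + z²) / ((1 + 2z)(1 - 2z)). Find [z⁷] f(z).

The denominator gives the recurrence a_n = 4a_(n−2) for n ≥ 3; the numerator fixes a_0 = 3, a_1 = -2, a_2 = 13.
Iterating: 3, -2, 13, -8, 52, -32, 208, -128, so a_7 = -128.

-128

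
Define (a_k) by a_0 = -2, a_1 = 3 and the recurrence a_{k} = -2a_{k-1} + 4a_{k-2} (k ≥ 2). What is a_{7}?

The ordinary generating function has denominator 1 + 2x - 4x^2.
Iterating the recurrence: a_0,…,a_{7} = -2, 3, -14, 40, -136, 432, -1408, 4544.

4544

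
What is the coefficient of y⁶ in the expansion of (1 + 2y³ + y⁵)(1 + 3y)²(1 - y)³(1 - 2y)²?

171

(1 + 2y³ + y⁵) has coefficients 1,0,0,2,0,1 for degrees 0…5.
(1 + 3y)² has coefficients 1,6,9,0,0,0,0 for degrees 0…6.
Multiplying by (1 - y)³ gives running coefficients 1,3,-6,-10,21,-9,0 for degrees 0…6.
Finally multiplying by (1 - 2y)², the product of all factors after the first has coefficients 1,-1,-14,26,37,-133,120 for degrees 0…6.
[y⁶] = 1·120 + 2·26 + 1·(-1) = 171.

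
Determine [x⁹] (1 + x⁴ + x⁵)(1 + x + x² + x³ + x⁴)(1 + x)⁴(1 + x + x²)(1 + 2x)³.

2102

(1 + x⁴ + x⁵) has coefficients 1,0,0,0,1,1 for degrees 0…5.
(1 + x + x² + x³ + x⁴) has coefficients 1,1,1,1,1,0,0,0,0,0 for degrees 0…9.
Multiplying by (1 + x)⁴ gives running coefficients 1,5,11,15,16,15,11,5,1,0 for degrees 0…9.
Multiplying by (1 + x + x²) gives running coefficients 1,6,17,31,42,46,42,31,17,6 for degrees 0…9.
Finally multiplying by (1 + 2x)³, the product of all factors after the first has coefficients 1,12,65,213,480,806,1070,1171,1075,816 for degrees 0…9.
[x⁹] = 1·816 + 1·806 + 1·480 = 2102.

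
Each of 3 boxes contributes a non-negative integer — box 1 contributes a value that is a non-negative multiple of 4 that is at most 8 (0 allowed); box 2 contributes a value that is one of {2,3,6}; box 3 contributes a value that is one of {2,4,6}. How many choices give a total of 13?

2

The generating function for the choices is (1 + y^4 + y^8)·(y^2 + y^3 + y^6)·(y^2 + y^4 + y^6); the count is [y^13].
(1 + y^4 + y^8) has coefficients 1,0,0,0,1,0,0,0,1 for degrees 0…8.
(y^2 + y^3 + y^6) has coefficients 0,0,1,1,0,0,1,0,0,0,0,0,0,0 for degrees 0…13.
Finally multiplying by (y^2 + y^4 + y^6), the product of all factors after the first has coefficients 0,0,0,0,1,1,1,1,2,1,1,0,1,0 for degrees 0…13.
[y^13] = 1·0 + 1·1 + 1·1 = 2.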